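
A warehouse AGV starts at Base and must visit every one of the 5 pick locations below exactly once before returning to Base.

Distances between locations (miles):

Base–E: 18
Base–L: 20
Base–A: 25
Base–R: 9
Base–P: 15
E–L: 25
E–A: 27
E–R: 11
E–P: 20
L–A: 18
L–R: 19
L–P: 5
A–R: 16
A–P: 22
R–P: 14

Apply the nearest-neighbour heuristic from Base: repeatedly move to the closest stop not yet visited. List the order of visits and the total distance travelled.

Total distance 88 miles via the nearest-neighbour route Base → R → E → P → L → A → Base.

Base → [R:9 / P:15 / E:18 / L:20 / A:25] → R (9)
R → [E:11 / P:14 / A:16 / L:19] → E (11)
E → [P:20 / L:25 / A:27] → P (20)
P → [L:5 / A:22] → L (5)
L → [A:18] → A (18)
Return A→Base: 25.
Total = 9 + 11 + 20 + 5 + 18 + 25 = 88.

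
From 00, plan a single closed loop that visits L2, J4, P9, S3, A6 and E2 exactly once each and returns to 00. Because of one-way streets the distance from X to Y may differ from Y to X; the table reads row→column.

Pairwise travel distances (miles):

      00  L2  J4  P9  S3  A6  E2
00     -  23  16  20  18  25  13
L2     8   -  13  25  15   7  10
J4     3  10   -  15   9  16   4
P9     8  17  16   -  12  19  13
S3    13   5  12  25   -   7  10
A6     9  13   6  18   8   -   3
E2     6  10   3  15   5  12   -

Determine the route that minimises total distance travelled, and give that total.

00 → L2 → J4 → P9 → S3 → A6 → E2 → 00: 23+13+15+12+7+3+6 = 79
00 → L2 → J4 → P9 → S3 → E2 → A6 → 00: 23+13+15+12+10+12+9 = 94
00 → L2 → J4 → P9 → A6 → S3 → E2 → 00: 23+13+15+19+8+10+6 = 94
00 → L2 → J4 → P9 → A6 → E2 → S3 → 00: 23+13+15+19+3+5+13 = 91
00 → L2 → J4 → P9 → E2 → S3 → A6 → 00: 23+13+15+13+5+7+9 = 85
00 → L2 → J4 → P9 → E2 → A6 → S3 → 00: 23+13+15+13+12+8+13 = 97
00 → L2 → J4 → S3 → P9 → A6 → E2 → 00: 23+13+9+25+19+3+6 = 98
00 → L2 → J4 → S3 → P9 → E2 → A6 → 00: 23+13+9+25+13+12+9 = 104
… (712 more)
00 → P9 → S3 → L2 → A6 → E2 → J4 → 00: 20+12+5+7+3+3+3 = 53  ← best
The minimum is 53.
One optimal route: 00 → P9 → S3 → L2 → A6 → E2 → J4 → 00.

53 miles — the shortest possible round trip.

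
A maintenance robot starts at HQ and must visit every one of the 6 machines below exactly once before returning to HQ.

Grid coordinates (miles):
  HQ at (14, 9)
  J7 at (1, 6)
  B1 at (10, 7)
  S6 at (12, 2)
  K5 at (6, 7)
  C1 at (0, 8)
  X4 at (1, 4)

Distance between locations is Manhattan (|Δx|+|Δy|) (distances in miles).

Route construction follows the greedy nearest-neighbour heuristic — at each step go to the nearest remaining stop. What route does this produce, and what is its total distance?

Total distance 50 miles via the nearest-neighbour route HQ → B1 → K5 → J7 → X4 → C1 → S6 → HQ.

HQ → [B1:6 / S6:9 / K5:10 / C1:15 / J7:16 / X4:18] → B1 (6)
B1 → [K5:4 / S6:7 / J7:10 / C1:11 / X4:12] → K5 (4)
K5 → [J7:6 / C1:7 / X4:8 / S6:11] → J7 (6)
J7 → [X4:2 / C1:3 / S6:15] → X4 (2)
X4 → [C1:5 / S6:13] → C1 (5)
C1 → [S6:18] → S6 (18)
Return S6→HQ: 9.
Total = 6 + 4 + 6 + 2 + 5 + 18 + 9 = 50.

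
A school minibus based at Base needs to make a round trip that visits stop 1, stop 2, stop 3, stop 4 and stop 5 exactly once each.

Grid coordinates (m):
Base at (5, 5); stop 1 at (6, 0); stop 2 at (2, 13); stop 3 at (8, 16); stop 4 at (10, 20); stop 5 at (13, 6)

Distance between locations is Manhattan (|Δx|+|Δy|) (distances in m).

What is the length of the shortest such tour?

Base→stop 1→stop 2→stop 3→stop 4→stop 5→Base: 6+17+9+6+17+9 = 64
Base→stop 1→stop 2→stop 3→stop 5→stop 4→Base: 6+17+9+15+17+20 = 84
Base→stop 1→stop 2→stop 4→stop 3→stop 5→Base: 6+17+15+6+15+9 = 68
Base→stop 1→stop 2→stop 4→stop 5→stop 3→Base: 6+17+15+17+15+14 = 84
Base→stop 1→stop 2→stop 5→stop 3→stop 4→Base: 6+17+18+15+6+20 = 82
Base→stop 1→stop 2→stop 5→stop 4→stop 3→Base: 6+17+18+17+6+14 = 78
Base→stop 1→stop 3→stop 2→stop 4→stop 5→Base: 6+18+9+15+17+9 = 74
Base→stop 1→stop 3→stop 2→stop 5→stop 4→Base: 6+18+9+18+17+20 = 88
Base→stop 1→stop 3→stop 4→stop 2→stop 5→Base: 6+18+6+15+18+9 = 72
Base→stop 1→stop 3→stop 4→stop 5→stop 2→Base: 6+18+6+17+18+11 = 76
Base→stop 1→stop 3→stop 5→stop 2→stop 4→Base: 6+18+15+18+15+20 = 92
Base→stop 1→stop 3→stop 5→stop 4→stop 2→Base: 6+18+15+17+15+11 = 82
Base→stop 1→stop 4→stop 2→stop 3→stop 5→Base: 6+24+15+9+15+9 = 78
Base→stop 1→stop 4→stop 2→stop 5→stop 3→Base: 6+24+15+18+15+14 = 92
… (46 more)
Base→stop 1→stop 5→stop 4→stop 3→stop 2→Base: 6+13+17+6+9+11 = 62  ← best
The minimum is 62.
One optimal route: Base → stop 1 → stop 5 → stop 4 → stop 3 → stop 2 → Base (or its reverse).

62 m — the shortest possible round trip.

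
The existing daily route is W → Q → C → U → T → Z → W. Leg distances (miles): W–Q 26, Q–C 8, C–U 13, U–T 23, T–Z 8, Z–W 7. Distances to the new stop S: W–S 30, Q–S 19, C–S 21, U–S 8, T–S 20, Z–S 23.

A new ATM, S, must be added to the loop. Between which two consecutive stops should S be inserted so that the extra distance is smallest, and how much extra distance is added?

Insertion cost between consecutive stops i–j is d(i,S) + d(S,j) − d(i,j):
  between W and Q: 30 + 19 − 26 = 23
  between Q and C: 19 + 21 − 8 = 32
  between C and U: 21 + 8 − 13 = 16
  between U and T: 8 + 20 − 23 = 5
  between T and Z: 20 + 23 − 8 = 35
  between Z and W: 23 + 30 − 7 = 46
Cheapest insertion is between U and T, adding 5.
New total = 85 + 5 = 90.

+5 miles — insert S between U and T.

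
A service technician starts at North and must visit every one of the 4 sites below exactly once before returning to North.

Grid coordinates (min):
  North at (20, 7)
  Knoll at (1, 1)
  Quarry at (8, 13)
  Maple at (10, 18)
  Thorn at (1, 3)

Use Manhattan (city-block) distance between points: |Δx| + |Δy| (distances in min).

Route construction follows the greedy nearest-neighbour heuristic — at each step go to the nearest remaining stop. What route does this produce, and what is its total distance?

Total distance 76 min via the nearest-neighbour route North → Quarry → Maple → Thorn → Knoll → North.

At North the remaining stops are Quarry 18, Maple 21, Thorn 23, Knoll 25; go to Quarry.
At Quarry the remaining stops are Maple 7, Thorn 17, Knoll 19; go to Maple.
At Maple the remaining stops are Thorn 24, Knoll 26; go to Thorn.
At Thorn the remaining stops are Knoll 2; go to Knoll.
Return Knoll→North: 25.
Total = 18 + 7 + 24 + 2 + 25 = 76.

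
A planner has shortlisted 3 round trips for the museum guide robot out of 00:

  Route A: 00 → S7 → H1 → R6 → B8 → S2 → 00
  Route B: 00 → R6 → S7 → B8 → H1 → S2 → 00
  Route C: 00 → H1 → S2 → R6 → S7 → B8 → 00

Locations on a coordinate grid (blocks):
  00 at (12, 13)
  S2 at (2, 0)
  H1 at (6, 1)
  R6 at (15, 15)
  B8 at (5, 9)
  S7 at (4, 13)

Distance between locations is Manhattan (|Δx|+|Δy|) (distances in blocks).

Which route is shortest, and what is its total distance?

Shortest is Route B, total 60 blocks.

Route A: 8 + 14 + 23 + 16 + 12 + 23 = 96
Route B: 5 + 13 + 5 + 9 + 5 + 23 = 60
Route C: 18 + 5 + 28 + 13 + 5 + 11 = 80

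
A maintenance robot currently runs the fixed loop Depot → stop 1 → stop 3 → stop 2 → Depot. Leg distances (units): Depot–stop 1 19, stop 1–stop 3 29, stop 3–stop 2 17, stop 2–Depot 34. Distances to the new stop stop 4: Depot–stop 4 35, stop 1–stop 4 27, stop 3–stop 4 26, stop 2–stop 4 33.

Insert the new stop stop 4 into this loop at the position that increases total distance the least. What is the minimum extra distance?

Insertion cost between consecutive stops i–j is d(i,stop 4) + d(stop 4,j) − d(i,j):
  between Depot and stop 1: 35 + 27 − 19 = 43
  between stop 1 and stop 3: 27 + 26 − 29 = 24
  between stop 3 and stop 2: 26 + 33 − 17 = 42
  between stop 2 and Depot: 33 + 35 − 34 = 34
Cheapest insertion is between stop 1 and stop 3, adding 24.
New total = 99 + 24 = 123.

Adding 24 by placing stop 4 on the stop 1–stop 3 leg.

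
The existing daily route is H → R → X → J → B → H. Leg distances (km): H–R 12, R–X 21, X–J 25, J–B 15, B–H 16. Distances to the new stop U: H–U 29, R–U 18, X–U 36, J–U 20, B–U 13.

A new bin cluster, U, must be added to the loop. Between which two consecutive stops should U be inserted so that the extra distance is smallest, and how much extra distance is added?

Adding 18 km by placing U on the J–B leg.

Insertion cost between consecutive stops i–j is d(i,U) + d(U,j) − d(i,j):
  between H and R: 29 + 18 − 12 = 35
  between R and X: 18 + 36 − 21 = 33
  between X and J: 36 + 20 − 25 = 31
  between J and B: 20 + 13 − 15 = 18
  between B and H: 13 + 29 − 16 = 26
Cheapest insertion is between J and B, adding 18.
New total = 89 + 18 = 107.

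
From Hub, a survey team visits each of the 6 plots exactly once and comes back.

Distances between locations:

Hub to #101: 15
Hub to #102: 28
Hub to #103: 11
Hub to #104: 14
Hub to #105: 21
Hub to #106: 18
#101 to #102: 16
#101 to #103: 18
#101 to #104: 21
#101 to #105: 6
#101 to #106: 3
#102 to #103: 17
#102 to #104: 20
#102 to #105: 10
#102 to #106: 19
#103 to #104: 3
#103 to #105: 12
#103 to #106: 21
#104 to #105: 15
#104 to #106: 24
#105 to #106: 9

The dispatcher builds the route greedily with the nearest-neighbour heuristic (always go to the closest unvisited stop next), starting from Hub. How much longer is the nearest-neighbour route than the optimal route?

Hub: #103=11, #104=14, #101=15, #106=18, #105=21, #102=28 ⇒ #103
#103: #104=3, #105=12, #102=17, #101=18, #106=21 ⇒ #104
#104: #105=15, #102=20, #101=21, #106=24 ⇒ #105
#105: #101=6, #106=9, #102=10 ⇒ #101
#101: #106=3, #102=16 ⇒ #106
#106: #102=19 ⇒ #102
NN route Hub → #103 → #104 → #105 → #101 → #106 → #102 → Hub costs 85.
Optimal: Hub → #101 → #106 → #105 → #102 → #103 → #104 → Hub costs 71 (by enumerating all 360 distinct tours).
Excess = 85 − 71 = 14.

The nearest-neighbour route is 14 longer than optimal.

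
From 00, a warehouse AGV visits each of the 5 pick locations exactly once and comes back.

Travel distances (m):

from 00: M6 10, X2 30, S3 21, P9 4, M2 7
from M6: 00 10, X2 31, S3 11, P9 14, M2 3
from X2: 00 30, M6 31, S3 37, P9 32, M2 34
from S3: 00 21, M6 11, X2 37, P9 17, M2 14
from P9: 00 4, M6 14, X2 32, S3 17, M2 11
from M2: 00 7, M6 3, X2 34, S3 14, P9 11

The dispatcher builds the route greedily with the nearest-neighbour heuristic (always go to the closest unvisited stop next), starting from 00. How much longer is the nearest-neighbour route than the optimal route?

00: P9=4, M2=7, M6=10, S3=21, X2=30 ⇒ P9
P9: M2=11, M6=14, S3=17, X2=32 ⇒ M2
M2: M6=3, S3=14, X2=34 ⇒ M6
M6: S3=11, X2=31 ⇒ S3
S3: X2=37 ⇒ X2
NN route 00 → P9 → M2 → M6 → S3 → X2 → 00 costs 96.
Optimal: 00 → P9 → X2 → S3 → M6 → M2 → 00 costs 94 (by enumerating all 60 distinct tours).
Excess = 96 − 94 = 2.

Excess over optimum: 2 m.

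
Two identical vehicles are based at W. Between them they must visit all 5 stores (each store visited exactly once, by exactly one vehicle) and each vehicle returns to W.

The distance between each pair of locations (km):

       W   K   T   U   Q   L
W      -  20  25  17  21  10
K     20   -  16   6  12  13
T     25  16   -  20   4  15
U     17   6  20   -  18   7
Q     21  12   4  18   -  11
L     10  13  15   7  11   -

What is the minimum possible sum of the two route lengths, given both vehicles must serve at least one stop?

Minimum combined distance: 84 km.

Try each way of splitting the stops between the two vehicles (each non-empty) and, for each split, find the best tour for each vehicle:
  {K} + {T, U, Q, L}: 40 + 62 = 102
  {T} + {K, U, Q, L}: 50 + 56 = 106
  {K, T} + {U, Q, L}: 61 + 56 = 117
  {U} + {K, T, Q, L}: 34 + 61 = 95
  {K, U} + {T, Q, L}: 43 + 50 = 93
  {T, U} + {K, Q, L}: 62 + 53 = 115
  … (15 splits in total)
  {K, T, U, Q} + {L}: 64 + 20 = 84  ← best
Best: vehicle 1 W → T → Q → K → U → W = 64; vehicle 2 W → L → W = 20; combined 84.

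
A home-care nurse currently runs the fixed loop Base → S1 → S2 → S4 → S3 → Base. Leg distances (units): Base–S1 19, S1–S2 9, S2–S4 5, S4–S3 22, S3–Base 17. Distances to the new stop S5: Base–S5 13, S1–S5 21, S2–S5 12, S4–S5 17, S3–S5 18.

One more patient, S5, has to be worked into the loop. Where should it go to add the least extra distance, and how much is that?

+13 — insert S5 between S4 and S3.

Insertion cost between consecutive stops i–j is d(i,S5) + d(S5,j) − d(i,j):
  between Base and S1: 13 + 21 − 19 = 15
  between S1 and S2: 21 + 12 − 9 = 24
  between S2 and S4: 12 + 17 − 5 = 24
  between S4 and S3: 17 + 18 − 22 = 13
  between S3 and Base: 18 + 13 − 17 = 14
Cheapest insertion is between S4 and S3, adding 13.
New total = 72 + 13 = 85.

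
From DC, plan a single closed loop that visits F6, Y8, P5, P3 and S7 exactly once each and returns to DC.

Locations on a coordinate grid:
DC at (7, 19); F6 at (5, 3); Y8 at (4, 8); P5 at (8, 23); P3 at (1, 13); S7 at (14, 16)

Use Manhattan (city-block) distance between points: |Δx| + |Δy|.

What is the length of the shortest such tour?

With 5 stops there are 5!/2 = 60 distinct round trips (a route and its reverse cost the same).
DC - F6 - Y8 - P5 - P3 - S7 - DC: 18+6+19+17+16+10 = 86
DC - F6 - Y8 - P5 - S7 - P3 - DC: 18+6+19+13+16+12 = 84
DC - F6 - Y8 - P3 - P5 - S7 - DC: 18+6+8+17+13+10 = 72
DC - F6 - Y8 - P3 - S7 - P5 - DC: 18+6+8+16+13+5 = 66
DC - F6 - Y8 - S7 - P5 - P3 - DC: 18+6+18+13+17+12 = 84
DC - F6 - Y8 - S7 - P3 - P5 - DC: 18+6+18+16+17+5 = 80
DC - F6 - P5 - Y8 - P3 - S7 - DC: 18+23+19+8+16+10 = 94
DC - F6 - P5 - Y8 - S7 - P3 - DC: 18+23+19+18+16+12 = 106
DC - F6 - P5 - P3 - Y8 - S7 - DC: 18+23+17+8+18+10 = 94
DC - F6 - P5 - P3 - S7 - Y8 - DC: 18+23+17+16+18+14 = 106
DC - F6 - P5 - S7 - Y8 - P3 - DC: 18+23+13+18+8+12 = 92
DC - F6 - P5 - S7 - P3 - Y8 - DC: 18+23+13+16+8+14 = 92
DC - F6 - P3 - Y8 - P5 - S7 - DC: 18+14+8+19+13+10 = 82
DC - F6 - P3 - Y8 - S7 - P5 - DC: 18+14+8+18+13+5 = 76
… (46 more)
The minimum is 66.
One optimal route: DC → F6 → Y8 → P3 → S7 → P5 → DC (or its reverse).

Minimum total distance: 66.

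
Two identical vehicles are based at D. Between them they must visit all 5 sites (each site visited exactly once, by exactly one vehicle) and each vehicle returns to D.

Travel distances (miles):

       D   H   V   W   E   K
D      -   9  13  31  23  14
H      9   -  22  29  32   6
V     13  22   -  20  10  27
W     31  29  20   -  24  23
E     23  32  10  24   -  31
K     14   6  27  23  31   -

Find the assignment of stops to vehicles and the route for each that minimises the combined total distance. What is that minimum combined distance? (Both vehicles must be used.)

102 miles — the smallest possible combined total.

Try each way of splitting the stops between the two vehicles (each non-empty) and, for each split, find the best tour for each vehicle:
  {H} + {V, W, E, K}: 18 + 84 = 102
  {V} + {H, W, E, K}: 26 + 85 = 111
  {H, V} + {W, E, K}: 44 + 84 = 128
  {W} + {H, V, E, K}: 62 + 69 = 131
  {H, W} + {V, E, K}: 69 + 68 = 137
  {V, W} + {H, E, K}: 64 + 69 = 133
  … (15 splits in total)
Best: vehicle 1 D → H → D = 18; vehicle 2 D → V → E → W → K → D = 84; combined 102.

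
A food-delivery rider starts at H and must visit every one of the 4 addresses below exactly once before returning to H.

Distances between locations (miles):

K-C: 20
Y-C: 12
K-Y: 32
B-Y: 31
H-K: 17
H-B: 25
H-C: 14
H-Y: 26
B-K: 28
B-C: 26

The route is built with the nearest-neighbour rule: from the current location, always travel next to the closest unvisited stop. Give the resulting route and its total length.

H → [C:14 / K:17 / B:25 / Y:26] → C (14)
C → [Y:12 / K:20 / B:26] → Y (12)
Y → [B:31 / K:32] → B (31)
B → [K:28] → K (28)
Return K→H: 17.
Total = 14 + 12 + 31 + 28 + 17 = 102.

102 miles along H → C → Y → B → K → H.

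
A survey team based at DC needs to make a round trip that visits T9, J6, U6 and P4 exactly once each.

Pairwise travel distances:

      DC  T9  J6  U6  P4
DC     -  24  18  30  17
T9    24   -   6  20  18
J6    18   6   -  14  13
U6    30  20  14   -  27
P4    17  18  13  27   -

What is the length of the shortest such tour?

With 4 stops there are 4!/2 = 12 distinct round trips (a route and its reverse cost the same).
DC → T9 → J6 → U6 → P4 → DC: 24+6+14+27+17 = 88
DC → T9 → J6 → P4 → U6 → DC: 24+6+13+27+30 = 100
DC → T9 → U6 → J6 → P4 → DC: 24+20+14+13+17 = 88
DC → T9 → U6 → P4 → J6 → DC: 24+20+27+13+18 = 102
DC → T9 → P4 → J6 → U6 → DC: 24+18+13+14+30 = 99
DC → T9 → P4 → U6 → J6 → DC: 24+18+27+14+18 = 101
DC → J6 → T9 → U6 → P4 → DC: 18+6+20+27+17 = 88
DC → J6 → T9 → P4 → U6 → DC: 18+6+18+27+30 = 99
DC → J6 → U6 → T9 → P4 → DC: 18+14+20+18+17 = 87
DC → J6 → P4 → T9 → U6 → DC: 18+13+18+20+30 = 99
DC → U6 → T9 → J6 → P4 → DC: 30+20+6+13+17 = 86
DC → U6 → J6 → T9 → P4 → DC: 30+14+6+18+17 = 85
The minimum is 85.
One optimal route: DC → U6 → J6 → T9 → P4 → DC (or its reverse).

Minimum total distance: 85.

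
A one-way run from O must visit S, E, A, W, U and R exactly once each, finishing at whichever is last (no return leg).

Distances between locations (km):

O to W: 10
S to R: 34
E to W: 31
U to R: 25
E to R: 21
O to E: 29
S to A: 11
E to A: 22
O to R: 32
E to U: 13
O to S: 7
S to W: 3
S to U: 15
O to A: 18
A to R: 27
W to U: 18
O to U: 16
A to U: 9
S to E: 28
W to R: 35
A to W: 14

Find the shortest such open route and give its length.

There are 6! = 720 possible orderings.
O→S→E→A→W→U→R: 7+28+22+14+18+25 = 114
O→S→E→A→W→R→U: 7+28+22+14+35+25 = 131
O→S→E→A→U→W→R: 7+28+22+9+18+35 = 119
O→S→E→A→U→R→W: 7+28+22+9+25+35 = 126
O→S→E→A→R→W→U: 7+28+22+27+35+18 = 137
O→S→E→A→R→U→W: 7+28+22+27+25+18 = 127
O→S→E→W→A→U→R: 7+28+31+14+9+25 = 114
O→S→E→W→A→R→U: 7+28+31+14+27+25 = 132
… (712 more)
O→S→W→A→U→E→R: 7+3+14+9+13+21 = 67  ← best
The minimum is 67.
One shortest path: O → S → W → A → U → E → R.

Shortest open route: 67 km.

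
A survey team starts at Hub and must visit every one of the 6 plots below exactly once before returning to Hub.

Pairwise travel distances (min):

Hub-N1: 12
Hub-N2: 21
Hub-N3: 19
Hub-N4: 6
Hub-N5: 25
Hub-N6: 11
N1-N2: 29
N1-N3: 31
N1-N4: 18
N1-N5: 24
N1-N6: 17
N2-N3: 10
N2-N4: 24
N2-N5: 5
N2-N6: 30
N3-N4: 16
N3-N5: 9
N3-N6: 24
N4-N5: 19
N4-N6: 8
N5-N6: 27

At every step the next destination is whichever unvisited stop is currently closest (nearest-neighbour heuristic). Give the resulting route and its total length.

Hub → [N4:6 / N6:11 / N1:12 / N3:19 / N2:21 / N5:25] → N4 (6)
N4 → [N6:8 / N3:16 / N1:18 / N5:19 / N2:24] → N6 (8)
N6 → [N1:17 / N3:24 / N5:27 / N2:30] → N1 (17)
N1 → [N5:24 / N2:29 / N3:31] → N5 (24)
N5 → [N2:5 / N3:9] → N2 (5)
N2 → [N3:10] → N3 (10)
Return N3→Hub: 19.
Total = 6 + 8 + 17 + 24 + 5 + 10 + 19 = 89.

Nearest-neighbour total = 89 min; route Hub → N4 → N6 → N1 → N5 → N2 → N3 → Hub.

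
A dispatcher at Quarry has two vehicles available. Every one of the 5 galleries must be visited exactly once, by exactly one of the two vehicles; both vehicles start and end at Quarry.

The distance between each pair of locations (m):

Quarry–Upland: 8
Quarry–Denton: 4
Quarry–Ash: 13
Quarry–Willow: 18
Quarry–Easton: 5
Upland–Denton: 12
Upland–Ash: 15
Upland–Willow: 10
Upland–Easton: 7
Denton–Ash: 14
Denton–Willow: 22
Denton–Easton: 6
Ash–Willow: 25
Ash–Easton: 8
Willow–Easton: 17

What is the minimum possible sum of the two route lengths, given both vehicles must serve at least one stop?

Check every non-empty split of the stops between the two vehicles; for each half take its own optimal tour:
  {Upland} + {Denton, Ash, Willow, Easton}: 16 + 61 = 77
  {Denton} + {Upland, Ash, Willow, Easton}: 8 + 56 = 64
  {Upland, Denton} + {Ash, Willow, Easton}: 24 + 56 = 80
  {Ash} + {Upland, Denton, Willow, Easton}: 26 + 45 = 71
  {Upland, Ash} + {Denton, Willow, Easton}: 36 + 45 = 81
  {Denton, Ash} + {Upland, Willow, Easton}: 31 + 40 = 71
  … (15 splits in total)
Best: vehicle 1 Quarry → Denton → Quarry = 8; vehicle 2 Quarry → Upland → Willow → Ash → Easton → Quarry = 56; combined 64.

Minimum combined distance: 64 m.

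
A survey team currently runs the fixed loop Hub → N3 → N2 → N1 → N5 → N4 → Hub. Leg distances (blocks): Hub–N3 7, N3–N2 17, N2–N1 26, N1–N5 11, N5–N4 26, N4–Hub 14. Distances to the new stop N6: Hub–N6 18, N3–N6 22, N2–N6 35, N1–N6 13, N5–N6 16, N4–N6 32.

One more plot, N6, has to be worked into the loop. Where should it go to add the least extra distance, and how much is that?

Minimum extra distance: 18 blocks, inserting N6 between N1 and N5.

Insertion cost between consecutive stops i–j is d(i,N6) + d(N6,j) − d(i,j):
  between Hub and N3: 18 + 22 − 7 = 33
  between N3 and N2: 22 + 35 − 17 = 40
  between N2 and N1: 35 + 13 − 26 = 22
  between N1 and N5: 13 + 16 − 11 = 18
  between N5 and N4: 16 + 32 − 26 = 22
  between N4 and Hub: 32 + 18 − 14 = 36
Cheapest insertion is between N1 and N5, adding 18.
New total = 101 + 18 = 119.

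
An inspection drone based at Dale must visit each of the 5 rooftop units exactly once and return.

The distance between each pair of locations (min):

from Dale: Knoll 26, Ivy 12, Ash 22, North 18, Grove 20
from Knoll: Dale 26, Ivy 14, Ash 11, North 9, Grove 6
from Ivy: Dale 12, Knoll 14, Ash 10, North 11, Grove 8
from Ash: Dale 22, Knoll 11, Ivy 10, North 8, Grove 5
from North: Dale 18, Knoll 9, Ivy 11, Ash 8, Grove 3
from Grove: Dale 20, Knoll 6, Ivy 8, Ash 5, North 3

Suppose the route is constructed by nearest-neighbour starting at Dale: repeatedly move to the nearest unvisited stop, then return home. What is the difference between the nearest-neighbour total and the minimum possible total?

Dale: Ivy=12, North=18, Grove=20, Ash=22, Knoll=26 ⇒ Ivy
Ivy: Grove=8, Ash=10, North=11, Knoll=14 ⇒ Grove
Grove: North=3, Ash=5, Knoll=6 ⇒ North
North: Ash=8, Knoll=9 ⇒ Ash
Ash: Knoll=11 ⇒ Knoll
NN route Dale → Ivy → Grove → North → Ash → Knoll → Dale costs 68.
Optimal: Dale → Ivy → Ash → Knoll → Grove → North → Dale costs 60 (by enumerating all 60 distinct tours).
Excess = 68 − 60 = 8.

The nearest-neighbour route is 8 min longer than optimal.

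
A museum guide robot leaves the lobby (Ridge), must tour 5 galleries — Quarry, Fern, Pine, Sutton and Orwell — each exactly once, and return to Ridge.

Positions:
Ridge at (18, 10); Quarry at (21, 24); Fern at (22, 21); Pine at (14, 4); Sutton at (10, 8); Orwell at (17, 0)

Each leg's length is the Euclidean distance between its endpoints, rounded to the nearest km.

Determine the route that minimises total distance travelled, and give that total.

Ridge → Quarry → Fern → Pine → Sutton → Orwell → Ridge: 14+3+19+6+11+10 = 63
Ridge → Quarry → Fern → Pine → Orwell → Sutton → Ridge: 14+3+19+5+11+8 = 60
Ridge → Quarry → Fern → Sutton → Pine → Orwell → Ridge: 14+3+18+6+5+10 = 56
Ridge → Quarry → Fern → Sutton → Orwell → Pine → Ridge: 14+3+18+11+5+7 = 58
Ridge → Quarry → Fern → Orwell → Pine → Sutton → Ridge: 14+3+22+5+6+8 = 58
Ridge → Quarry → Fern → Orwell → Sutton → Pine → Ridge: 14+3+22+11+6+7 = 63
Ridge → Quarry → Pine → Fern → Sutton → Orwell → Ridge: 14+21+19+18+11+10 = 93
Ridge → Quarry → Pine → Fern → Orwell → Sutton → Ridge: 14+21+19+22+11+8 = 95
Ridge → Quarry → Pine → Sutton → Fern → Orwell → Ridge: 14+21+6+18+22+10 = 91
Ridge → Quarry → Pine → Sutton → Orwell → Fern → Ridge: 14+21+6+11+22+12 = 86
Ridge → Quarry → Pine → Orwell → Fern → Sutton → Ridge: 14+21+5+22+18+8 = 88
Ridge → Quarry → Pine → Orwell → Sutton → Fern → Ridge: 14+21+5+11+18+12 = 81
Ridge → Quarry → Sutton → Fern → Pine → Orwell → Ridge: 14+19+18+19+5+10 = 85
Ridge → Quarry → Sutton → Fern → Orwell → Pine → Ridge: 14+19+18+22+5+7 = 85
… (46 more)
Ridge → Fern → Quarry → Sutton → Pine → Orwell → Ridge: 12+3+19+6+5+10 = 55  ← best
The minimum is 55.
One optimal route: Ridge → Fern → Quarry → Sutton → Pine → Orwell → Ridge (or its reverse).

Minimum total distance: 55 km.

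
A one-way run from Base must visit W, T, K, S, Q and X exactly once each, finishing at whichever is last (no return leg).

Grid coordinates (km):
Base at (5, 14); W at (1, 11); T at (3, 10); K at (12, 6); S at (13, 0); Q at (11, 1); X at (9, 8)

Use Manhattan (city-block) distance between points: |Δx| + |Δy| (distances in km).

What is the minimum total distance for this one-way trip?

There are 6! = 720 possible orderings.
Base - W - T - K - S - Q - X: 7+3+13+7+3+9 = 42
Base - W - T - K - S - X - Q: 7+3+13+7+12+9 = 51
Base - W - T - K - Q - S - X: 7+3+13+6+3+12 = 44
Base - W - T - K - Q - X - S: 7+3+13+6+9+12 = 50
Base - W - T - K - X - S - Q: 7+3+13+5+12+3 = 43
Base - W - T - K - X - Q - S: 7+3+13+5+9+3 = 40
Base - W - T - S - K - Q - X: 7+3+20+7+6+9 = 52
Base - W - T - S - K - X - Q: 7+3+20+7+5+9 = 51
… (712 more)
Base - W - T - X - K - Q - S: 7+3+8+5+6+3 = 32  ← best
The minimum is 32.
One shortest path: Base → W → T → X → K → Q → S.

Shortest open route: 32 km.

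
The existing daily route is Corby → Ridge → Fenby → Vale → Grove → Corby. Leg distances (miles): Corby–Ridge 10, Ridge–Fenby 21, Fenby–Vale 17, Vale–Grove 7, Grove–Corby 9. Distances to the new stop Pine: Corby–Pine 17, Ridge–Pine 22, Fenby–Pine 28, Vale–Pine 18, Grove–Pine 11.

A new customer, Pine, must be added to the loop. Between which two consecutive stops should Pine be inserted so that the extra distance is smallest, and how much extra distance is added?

Minimum extra distance: 19 miles, inserting Pine between Grove and Corby.

Insertion cost between consecutive stops i–j is d(i,Pine) + d(Pine,j) − d(i,j):
  between Corby and Ridge: 17 + 22 − 10 = 29
  between Ridge and Fenby: 22 + 28 − 21 = 29
  between Fenby and Vale: 28 + 18 − 17 = 29
  between Vale and Grove: 18 + 11 − 7 = 22
  between Grove and Corby: 11 + 17 − 9 = 19
Cheapest insertion is between Grove and Corby, adding 19.
New total = 64 + 19 = 83.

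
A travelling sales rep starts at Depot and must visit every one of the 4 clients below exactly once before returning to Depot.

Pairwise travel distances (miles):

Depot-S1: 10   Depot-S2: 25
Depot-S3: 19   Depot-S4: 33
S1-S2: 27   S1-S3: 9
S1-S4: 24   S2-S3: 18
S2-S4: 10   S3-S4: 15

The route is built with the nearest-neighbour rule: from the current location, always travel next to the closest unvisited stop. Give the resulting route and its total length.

Total distance 69 miles via the nearest-neighbour route Depot → S1 → S3 → S4 → S2 → Depot.

At Depot the remaining stops are S1 10, S3 19, S2 25, S4 33; go to S1.
At S1 the remaining stops are S3 9, S4 24, S2 27; go to S3.
At S3 the remaining stops are S4 15, S2 18; go to S4.
At S4 the remaining stops are S2 10; go to S2.
Return S2→Depot: 25.
Total = 10 + 9 + 15 + 10 + 25 = 69.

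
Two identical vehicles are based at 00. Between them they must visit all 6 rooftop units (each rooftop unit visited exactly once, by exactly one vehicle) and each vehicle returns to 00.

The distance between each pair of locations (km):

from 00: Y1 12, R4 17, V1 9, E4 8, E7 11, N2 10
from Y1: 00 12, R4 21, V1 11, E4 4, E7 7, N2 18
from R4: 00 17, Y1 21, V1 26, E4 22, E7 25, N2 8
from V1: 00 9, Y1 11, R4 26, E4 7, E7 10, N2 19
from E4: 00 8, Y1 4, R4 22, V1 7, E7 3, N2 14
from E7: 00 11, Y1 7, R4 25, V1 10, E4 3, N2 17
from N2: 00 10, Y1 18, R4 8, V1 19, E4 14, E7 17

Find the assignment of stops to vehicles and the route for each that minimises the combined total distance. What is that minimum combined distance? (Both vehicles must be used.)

73 km — the smallest possible combined total.

There are 2^5 − 1 = 31 ways to divide the 6 stops into two non-empty groups. For each, the best each vehicle can do is its own shortest tour through its group:
  {Y1} + {R4, V1, E4, E7, N2}: 24 + 61 = 85
  {R4} + {Y1, V1, E4, E7, N2}: 34 + 54 = 88
  {Y1, R4} + {V1, E4, E7, N2}: 50 + 46 = 96
  {V1} + {Y1, R4, E4, E7, N2}: 18 + 57 = 75
  {Y1, V1} + {R4, E4, E7, N2}: 32 + 53 = 85
  {R4, V1} + {Y1, E4, E7, N2}: 52 + 46 = 98
  … (31 splits in total)
  {Y1, V1, E4, E7} + {R4, N2}: 38 + 35 = 73  ← best
Best: vehicle 1 00 → Y1 → E4 → E7 → V1 → 00 = 38; vehicle 2 00 → R4 → N2 → 00 = 35; combined 73.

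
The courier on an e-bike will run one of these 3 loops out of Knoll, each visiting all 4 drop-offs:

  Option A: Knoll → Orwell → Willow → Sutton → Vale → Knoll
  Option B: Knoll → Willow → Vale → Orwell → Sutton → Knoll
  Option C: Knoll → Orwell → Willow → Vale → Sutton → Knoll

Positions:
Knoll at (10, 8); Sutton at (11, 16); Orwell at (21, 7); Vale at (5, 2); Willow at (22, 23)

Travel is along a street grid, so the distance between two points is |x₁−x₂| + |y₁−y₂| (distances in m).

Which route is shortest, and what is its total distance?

Shortest is Option A, total 78 m.

Option A: 12 + 17 + 18 + 20 + 11 = 78
Option B: 27 + 38 + 21 + 19 + 9 = 114
Option C: 12 + 17 + 38 + 20 + 9 = 96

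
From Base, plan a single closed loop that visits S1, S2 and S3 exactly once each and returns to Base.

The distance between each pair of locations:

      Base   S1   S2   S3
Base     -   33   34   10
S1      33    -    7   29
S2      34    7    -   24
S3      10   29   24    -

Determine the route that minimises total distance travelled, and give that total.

With 3 stops there are 3!/2 = 3 distinct round trips (a route and its reverse cost the same).
Base - S1 - S2 - S3 - Base: 33+7+24+10 = 74
Base - S1 - S3 - S2 - Base: 33+29+24+34 = 120
Base - S2 - S1 - S3 - Base: 34+7+29+10 = 80
The minimum is 74.
One optimal route: Base → S1 → S2 → S3 → Base (or its reverse).

74 — the shortest possible round trip.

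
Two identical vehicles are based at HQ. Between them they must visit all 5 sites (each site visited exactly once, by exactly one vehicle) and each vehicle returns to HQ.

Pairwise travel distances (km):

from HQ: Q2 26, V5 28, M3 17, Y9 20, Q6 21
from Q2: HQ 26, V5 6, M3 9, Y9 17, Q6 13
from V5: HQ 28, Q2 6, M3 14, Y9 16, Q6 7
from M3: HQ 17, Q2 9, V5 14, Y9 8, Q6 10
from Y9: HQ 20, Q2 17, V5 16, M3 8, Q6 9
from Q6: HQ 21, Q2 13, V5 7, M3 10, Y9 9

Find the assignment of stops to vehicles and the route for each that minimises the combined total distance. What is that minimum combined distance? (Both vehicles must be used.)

Check every non-empty split of the stops between the two vehicles; for each half take its own optimal tour:
  {Q2} + {V5, M3, Y9, Q6}: 52 + 67 = 119
  {V5} + {Q2, M3, Y9, Q6}: 56 + 68 = 124
  {Q2, V5} + {M3, Y9, Q6}: 60 + 55 = 115
  {M3} + {Q2, V5, Y9, Q6}: 34 + 68 = 102
  {Q2, M3} + {V5, Y9, Q6}: 52 + 64 = 116
  {V5, M3} + {Q2, Y9, Q6}: 59 + 68 = 127
  … (15 splits in total)
  {Y9} + {Q2, V5, M3, Q6}: 40 + 60 = 100  ← best
Best: vehicle 1 HQ → Y9 → HQ = 40; vehicle 2 HQ → M3 → Q2 → V5 → Q6 → HQ = 60; combined 100.

100 km — the smallest possible combined total.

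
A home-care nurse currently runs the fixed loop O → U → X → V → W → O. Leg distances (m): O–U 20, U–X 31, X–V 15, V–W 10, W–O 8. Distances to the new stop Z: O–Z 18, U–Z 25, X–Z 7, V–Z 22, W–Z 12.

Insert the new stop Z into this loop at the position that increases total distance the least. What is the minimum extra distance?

Insertion cost between consecutive stops i–j is d(i,Z) + d(Z,j) − d(i,j):
  between O and U: 18 + 25 − 20 = 23
  between U and X: 25 + 7 − 31 = 1
  between X and V: 7 + 22 − 15 = 14
  between V and W: 22 + 12 − 10 = 24
  between W and O: 12 + 18 − 8 = 22
Cheapest insertion is between U and X, adding 1.
New total = 84 + 1 = 85.

+1 m — insert Z between U and X.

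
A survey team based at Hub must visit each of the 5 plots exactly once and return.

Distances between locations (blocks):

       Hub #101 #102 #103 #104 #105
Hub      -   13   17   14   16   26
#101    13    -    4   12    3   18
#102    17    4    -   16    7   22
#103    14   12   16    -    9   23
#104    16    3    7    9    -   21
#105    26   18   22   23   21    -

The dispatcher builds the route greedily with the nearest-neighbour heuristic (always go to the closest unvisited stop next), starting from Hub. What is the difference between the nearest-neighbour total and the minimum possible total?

From Hub: #101=13, #103=14, #104=16, #102=17, #105=26 → choose #101 (13).
From #101: #104=3, #102=4, #103=12, #105=18 → choose #104 (3).
From #104: #102=7, #103=9, #105=21 → choose #102 (7).
From #102: #103=16, #105=22 → choose #103 (16).
From #103: #105=23 → choose #105 (23).
NN route Hub → #101 → #104 → #102 → #103 → #105 → Hub costs 88.
Optimal: Hub → #103 → #104 → #101 → #102 → #105 → Hub costs 78 (by enumerating all 60 distinct tours).
Excess = 88 − 78 = 10.

10 blocks longer than the optimal tour.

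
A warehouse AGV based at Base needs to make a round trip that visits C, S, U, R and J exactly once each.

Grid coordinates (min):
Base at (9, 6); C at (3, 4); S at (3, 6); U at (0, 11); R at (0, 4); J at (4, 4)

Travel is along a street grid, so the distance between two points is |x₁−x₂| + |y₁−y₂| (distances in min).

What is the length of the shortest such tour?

Minimum total distance: 32 min.

With 5 stops there are 5!/2 = 60 distinct round trips (a route and its reverse cost the same).
Base → C → S → U → R → J → Base: 8+2+8+7+4+7 = 36
Base → C → S → U → J → R → Base: 8+2+8+11+4+11 = 44
Base → C → S → R → U → J → Base: 8+2+5+7+11+7 = 40
Base → C → S → R → J → U → Base: 8+2+5+4+11+14 = 44
Base → C → S → J → U → R → Base: 8+2+3+11+7+11 = 42
Base → C → S → J → R → U → Base: 8+2+3+4+7+14 = 38
Base → C → U → S → R → J → Base: 8+10+8+5+4+7 = 42
Base → C → U → S → J → R → Base: 8+10+8+3+4+11 = 44
Base → C → U → R → S → J → Base: 8+10+7+5+3+7 = 40
Base → C → U → R → J → S → Base: 8+10+7+4+3+6 = 38
Base → C → U → J → S → R → Base: 8+10+11+3+5+11 = 48
Base → C → U → J → R → S → Base: 8+10+11+4+5+6 = 44
Base → C → R → S → U → J → Base: 8+3+5+8+11+7 = 42
Base → C → R → S → J → U → Base: 8+3+5+3+11+14 = 44
… (46 more)
Base → S → U → R → C → J → Base: 6+8+7+3+1+7 = 32  ← best
The minimum is 32.
One optimal route: Base → S → U → R → C → J → Base (or its reverse).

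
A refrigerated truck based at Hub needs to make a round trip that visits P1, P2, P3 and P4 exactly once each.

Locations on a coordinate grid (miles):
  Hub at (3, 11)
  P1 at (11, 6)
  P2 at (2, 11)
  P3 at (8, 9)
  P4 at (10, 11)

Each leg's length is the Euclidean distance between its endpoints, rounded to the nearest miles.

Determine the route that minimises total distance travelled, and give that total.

Hub → P1 → P2 → P3 → P4 → Hub: 9+10+6+3+7 = 35
Hub → P1 → P2 → P4 → P3 → Hub: 9+10+8+3+5 = 35
Hub → P1 → P3 → P2 → P4 → Hub: 9+4+6+8+7 = 34
Hub → P1 → P3 → P4 → P2 → Hub: 9+4+3+8+1 = 25
Hub → P1 → P4 → P2 → P3 → Hub: 9+5+8+6+5 = 33
Hub → P1 → P4 → P3 → P2 → Hub: 9+5+3+6+1 = 24
Hub → P2 → P1 → P3 → P4 → Hub: 1+10+4+3+7 = 25
Hub → P2 → P1 → P4 → P3 → Hub: 1+10+5+3+5 = 24
Hub → P2 → P3 → P1 → P4 → Hub: 1+6+4+5+7 = 23
Hub → P2 → P4 → P1 → P3 → Hub: 1+8+5+4+5 = 23
Hub → P3 → P1 → P2 → P4 → Hub: 5+4+10+8+7 = 34
Hub → P3 → P2 → P1 → P4 → Hub: 5+6+10+5+7 = 33
The minimum is 23.
One optimal route: Hub → P2 → P3 → P1 → P4 → Hub (or its reverse).

23 miles — the shortest possible round trip.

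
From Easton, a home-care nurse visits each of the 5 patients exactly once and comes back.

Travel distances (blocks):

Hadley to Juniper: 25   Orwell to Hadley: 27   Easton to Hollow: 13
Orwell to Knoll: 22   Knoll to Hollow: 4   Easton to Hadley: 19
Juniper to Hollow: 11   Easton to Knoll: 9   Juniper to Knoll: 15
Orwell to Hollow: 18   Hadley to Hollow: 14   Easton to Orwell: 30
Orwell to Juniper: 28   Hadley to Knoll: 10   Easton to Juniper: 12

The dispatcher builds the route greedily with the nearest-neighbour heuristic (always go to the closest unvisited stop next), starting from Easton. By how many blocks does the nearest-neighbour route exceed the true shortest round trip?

19 blocks longer than the optimal tour.

Easton: Knoll=9, Juniper=12, Hollow=13, Hadley=19, Orwell=30 ⇒ Knoll
Knoll: Hollow=4, Hadley=10, Juniper=15, Orwell=22 ⇒ Hollow
Hollow: Juniper=11, Hadley=14, Orwell=18 ⇒ Juniper
Juniper: Hadley=25, Orwell=28 ⇒ Hadley
Hadley: Orwell=27 ⇒ Orwell
NN route Easton → Knoll → Hollow → Juniper → Hadley → Orwell → Easton costs 106.
Optimal: Easton → Juniper → Hollow → Orwell → Hadley → Knoll → Easton costs 87 (by enumerating all 60 distinct tours).
Excess = 106 − 87 = 19.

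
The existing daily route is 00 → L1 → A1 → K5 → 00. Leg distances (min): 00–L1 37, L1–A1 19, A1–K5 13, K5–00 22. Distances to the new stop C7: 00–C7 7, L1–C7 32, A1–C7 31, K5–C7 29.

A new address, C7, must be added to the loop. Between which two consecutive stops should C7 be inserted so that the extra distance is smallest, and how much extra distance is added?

Insertion cost between consecutive stops i–j is d(i,C7) + d(C7,j) − d(i,j):
  between 00 and L1: 7 + 32 − 37 = 2
  between L1 and A1: 32 + 31 − 19 = 44
  between A1 and K5: 31 + 29 − 13 = 47
  between K5 and 00: 29 + 7 − 22 = 14
Cheapest insertion is between 00 and L1, adding 2.
New total = 91 + 2 = 93.

+2 min — insert C7 between 00 and L1.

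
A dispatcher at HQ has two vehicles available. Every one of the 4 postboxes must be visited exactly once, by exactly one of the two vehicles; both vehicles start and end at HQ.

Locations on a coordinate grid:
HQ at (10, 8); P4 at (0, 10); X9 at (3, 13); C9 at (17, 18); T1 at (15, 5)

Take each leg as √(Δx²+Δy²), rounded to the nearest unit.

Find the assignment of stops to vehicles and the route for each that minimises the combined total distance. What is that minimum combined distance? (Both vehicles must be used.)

There are 2^3 − 1 = 7 ways to divide the 4 stops into two non-empty groups. For each, the best each vehicle can do is its own shortest tour through its group:
  {P4} + {X9, C9, T1}: 20 + 43 = 63
  {X9} + {P4, C9, T1}: 18 + 48 = 66
  {P4, X9} + {C9, T1}: 23 + 31 = 54
  {C9} + {P4, X9, T1}: 24 + 34 = 58
  {P4, C9} + {X9, T1}: 41 + 29 = 70
  {X9, C9} + {P4, T1}: 36 + 32 = 68
  … (7 splits in total)
  {P4, X9, C9} + {T1}: 41 + 12 = 53  ← best
Best: vehicle 1 HQ → P4 → X9 → C9 → HQ = 41; vehicle 2 HQ → T1 → HQ = 12; combined 53.

53 — the smallest possible combined total.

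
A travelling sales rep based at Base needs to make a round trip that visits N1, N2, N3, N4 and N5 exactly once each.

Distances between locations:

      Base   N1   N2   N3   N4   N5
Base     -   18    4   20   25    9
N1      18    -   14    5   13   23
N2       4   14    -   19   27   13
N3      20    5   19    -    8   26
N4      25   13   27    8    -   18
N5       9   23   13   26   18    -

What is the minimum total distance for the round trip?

58 — the shortest possible round trip.

Base-N1-N2-N3-N4-N5-Base: 18+14+19+8+18+9 = 86
Base-N1-N2-N3-N5-N4-Base: 18+14+19+26+18+25 = 120
Base-N1-N2-N4-N3-N5-Base: 18+14+27+8+26+9 = 102
Base-N1-N2-N4-N5-N3-Base: 18+14+27+18+26+20 = 123
Base-N1-N2-N5-N3-N4-Base: 18+14+13+26+8+25 = 104
Base-N1-N2-N5-N4-N3-Base: 18+14+13+18+8+20 = 91
Base-N1-N3-N2-N4-N5-Base: 18+5+19+27+18+9 = 96
Base-N1-N3-N2-N5-N4-Base: 18+5+19+13+18+25 = 98
Base-N1-N3-N4-N2-N5-Base: 18+5+8+27+13+9 = 80
Base-N1-N3-N4-N5-N2-Base: 18+5+8+18+13+4 = 66
Base-N1-N3-N5-N2-N4-Base: 18+5+26+13+27+25 = 114
Base-N1-N3-N5-N4-N2-Base: 18+5+26+18+27+4 = 98
Base-N1-N4-N2-N3-N5-Base: 18+13+27+19+26+9 = 112
Base-N1-N4-N2-N5-N3-Base: 18+13+27+13+26+20 = 117
… (46 more)
Base-N2-N1-N3-N4-N5-Base: 4+14+5+8+18+9 = 58  ← best
The minimum is 58.
One optimal route: Base → N2 → N1 → N3 → N4 → N5 → Base (or its reverse).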